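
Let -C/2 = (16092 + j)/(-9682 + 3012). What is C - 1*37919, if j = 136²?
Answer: -126425277/3335 ≈ -37909.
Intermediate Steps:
j = 18496
C = 34588/3335 (C = -2*(16092 + 18496)/(-9682 + 3012) = -69176/(-6670) = -69176*(-1)/6670 = -2*(-17294/3335) = 34588/3335 ≈ 10.371)
C - 1*37919 = 34588/3335 - 1*37919 = 34588/3335 - 37919 = -126425277/3335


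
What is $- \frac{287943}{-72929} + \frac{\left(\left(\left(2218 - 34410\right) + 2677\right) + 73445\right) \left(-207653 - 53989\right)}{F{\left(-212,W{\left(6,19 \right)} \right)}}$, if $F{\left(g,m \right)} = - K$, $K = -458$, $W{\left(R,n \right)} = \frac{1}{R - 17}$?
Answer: $- \frac{419120456127423}{16700741} \approx -2.5096 \cdot 10^{7}$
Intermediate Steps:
$W{\left(R,n \right)} = \frac{1}{-17 + R}$
$F{\left(g,m \right)} = 458$ ($F{\left(g,m \right)} = \left(-1\right) \left(-458\right) = 458$)
$- \frac{287943}{-72929} + \frac{\left(\left(\left(2218 - 34410\right) + 2677\right) + 73445\right) \left(-207653 - 53989\right)}{F{\left(-212,W{\left(6,19 \right)} \right)}} = - \frac{287943}{-72929} + \frac{\left(\left(\left(2218 - 34410\right) + 2677\right) + 73445\right) \left(-207653 - 53989\right)}{458} = \left(-287943\right) \left(- \frac{1}{72929}\right) + \left(\left(-32192 + 2677\right) + 73445\right) \left(-261642\right) \frac{1}{458} = \frac{287943}{72929} + \left(-29515 + 73445\right) \left(-261642\right) \frac{1}{458} = \frac{287943}{72929} + 43930 \left(-261642\right) \frac{1}{458} = \frac{287943}{72929} - \frac{5746966530}{229} = - \frac{419120456127423}{16700741}$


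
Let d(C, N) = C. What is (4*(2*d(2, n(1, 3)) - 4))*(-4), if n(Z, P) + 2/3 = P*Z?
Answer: 0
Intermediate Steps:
n(Z, P) = -⅔ + P*Z
(4*(2*d(2, n(1, 3)) - 4))*(-4) = (4*(2*2 - 4))*(-4) = (4*(4 - 4))*(-4) = (4*0)*(-4) = 0*(-4) = 0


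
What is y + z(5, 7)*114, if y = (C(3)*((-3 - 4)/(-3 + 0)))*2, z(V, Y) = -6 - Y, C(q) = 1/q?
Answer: -13324/9 ≈ -1480.4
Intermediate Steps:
y = 14/9 (y = (((-3 - 4)/(-3 + 0))/3)*2 = ((-7/(-3))/3)*2 = ((-7*(-⅓))/3)*2 = ((⅓)*(7/3))*2 = (7/9)*2 = 14/9 ≈ 1.5556)
y + z(5, 7)*114 = 14/9 + (-6 - 1*7)*114 = 14/9 + (-6 - 7)*114 = 14/9 - 13*114 = 14/9 - 1482 = -13324/9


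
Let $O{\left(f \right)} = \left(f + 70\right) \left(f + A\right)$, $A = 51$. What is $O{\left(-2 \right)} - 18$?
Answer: $3314$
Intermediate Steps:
$O{\left(f \right)} = \left(51 + f\right) \left(70 + f\right)$ ($O{\left(f \right)} = \left(f + 70\right) \left(f + 51\right) = \left(70 + f\right) \left(51 + f\right) = \left(51 + f\right) \left(70 + f\right)$)
$O{\left(-2 \right)} - 18 = \left(3570 + \left(-2\right)^{2} + 121 \left(-2\right)\right) - 18 = \left(3570 + 4 - 242\right) - 18 = 3332 - 18 = 3314$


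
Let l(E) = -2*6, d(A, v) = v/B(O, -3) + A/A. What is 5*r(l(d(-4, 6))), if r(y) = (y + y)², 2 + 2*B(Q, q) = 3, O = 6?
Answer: 2880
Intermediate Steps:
B(Q, q) = ½ (B(Q, q) = -1 + (½)*3 = -1 + 3/2 = ½)
d(A, v) = 1 + 2*v (d(A, v) = v/(½) + A/A = v*2 + 1 = 2*v + 1 = 1 + 2*v)
l(E) = -12
r(y) = 4*y² (r(y) = (2*y)² = 4*y²)
5*r(l(d(-4, 6))) = 5*(4*(-12)²) = 5*(4*144) = 5*576 = 2880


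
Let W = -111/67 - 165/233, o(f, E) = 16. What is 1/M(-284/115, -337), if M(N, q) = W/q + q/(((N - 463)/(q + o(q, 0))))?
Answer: -93870363601/21815191506121 ≈ -0.0043030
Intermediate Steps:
W = -36918/15611 (W = -111*1/67 - 165*1/233 = -111/67 - 165/233 = -36918/15611 ≈ -2.3649)
M(N, q) = -36918/(15611*q) + q*(16 + q)/(-463 + N) (M(N, q) = -36918/(15611*q) + q/(((N - 463)/(q + 16))) = -36918/(15611*q) + q/(((-463 + N)/(16 + q))) = -36918/(15611*q) + q*((16 + q)/(-463 + N)) = -36918/(15611*q) + q*(16 + q)/(-463 + N))
1/M(-284/115, -337) = 1/((1/15611)*(17093034 - (-10484712)/115 + 15611*(-337)³ + 249776*(-337)²)/(-337*(-463 - 284/115))) = 1/((1/15611)*(-1/337)*(17093034 - (-10484712)/115 + 15611*(-38272753) + 249776*113569)/(-463 - 284*1/115)) = 1/((1/15611)*(-1/337)*(17093034 - 36918*(-284/115) - 597475947083 + 28366810544)/(-463 - 284/115)) = 1/((1/15611)*(-1/337)*(17093034 + 10484712/115 - 597475947083 + 28366810544)/(-53529/115)) = 1/((1/15611)*(-1/337)*(-115/53529)*(-65445574518363/115)) = 1/(-21815191506121/93870363601) = -93870363601/21815191506121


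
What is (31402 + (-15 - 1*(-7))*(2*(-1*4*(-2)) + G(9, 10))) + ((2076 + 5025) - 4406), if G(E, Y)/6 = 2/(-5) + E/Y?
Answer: 33945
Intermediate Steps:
G(E, Y) = -12/5 + 6*E/Y (G(E, Y) = 6*(2/(-5) + E/Y) = 6*(2*(-⅕) + E/Y) = 6*(-⅖ + E/Y) = -12/5 + 6*E/Y)
(31402 + (-15 - 1*(-7))*(2*(-1*4*(-2)) + G(9, 10))) + ((2076 + 5025) - 4406) = (31402 + (-15 - 1*(-7))*(2*(-1*4*(-2)) + (-12/5 + 6*9/10))) + ((2076 + 5025) - 4406) = (31402 + (-15 + 7)*(2*(-4*(-2)) + (-12/5 + 6*9*(⅒)))) + (7101 - 4406) = (31402 - 8*(2*8 + (-12/5 + 27/5))) + 2695 = (31402 - 8*(16 + 3)) + 2695 = (31402 - 8*19) + 2695 = (31402 - 152) + 2695 = 31250 + 2695 = 33945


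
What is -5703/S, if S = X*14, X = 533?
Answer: -5703/7462 ≈ -0.76427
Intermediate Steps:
S = 7462 (S = 533*14 = 7462)
-5703/S = -5703/7462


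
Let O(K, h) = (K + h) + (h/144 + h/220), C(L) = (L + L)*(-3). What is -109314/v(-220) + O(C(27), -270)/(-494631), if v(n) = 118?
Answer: -793027279615/856041384 ≈ -926.39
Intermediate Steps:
C(L) = -6*L (C(L) = (2*L)*(-3) = -6*L)
O(K, h) = K + 8011*h/7920 (O(K, h) = (K + h) + (h*(1/144) + h*(1/220)) = (K + h) + (h/144 + h/220) = (K + h) + 91*h/7920 = K + 8011*h/7920)
-109314/v(-220) + O(C(27), -270)/(-494631) = -109314/118 + (-6*27 + (8011/7920)*(-270))/(-494631) = -109314*1/118 + (-162 - 24033/88)*(-1/494631) = -54657/59 - 38289/88*(-1/494631) = -54657/59 + 12763/14509176 = -793027279615/856041384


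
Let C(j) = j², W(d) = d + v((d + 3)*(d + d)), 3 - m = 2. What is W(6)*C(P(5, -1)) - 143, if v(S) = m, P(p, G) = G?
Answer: -136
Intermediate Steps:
m = 1 (m = 3 - 1*2 = 3 - 2 = 1)
v(S) = 1
W(d) = 1 + d (W(d) = d + 1 = 1 + d)
W(6)*C(P(5, -1)) - 143 = (1 + 6)*(-1)² - 143 = 7*1 - 143 = 7 - 143 = -136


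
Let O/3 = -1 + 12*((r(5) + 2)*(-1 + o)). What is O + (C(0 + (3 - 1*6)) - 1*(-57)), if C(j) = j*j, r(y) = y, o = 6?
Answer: 1323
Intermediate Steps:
C(j) = j²
O = 1257 (O = 3*(-1 + 12*((5 + 2)*(-1 + 6))) = 3*(-1 + 12*(7*5)) = 3*(-1 + 12*35) = 3*(-1 + 420) = 3*419 = 1257)
O + (C(0 + (3 - 1*6)) - 1*(-57)) = 1257 + ((0 + (3 - 1*6))² - 1*(-57)) = 1257 + ((0 + (3 - 6))² + 57) = 1257 + ((0 - 3)² + 57) = 1257 + ((-3)² + 57) = 1257 + (9 + 57) = 1257 + 66 = 1323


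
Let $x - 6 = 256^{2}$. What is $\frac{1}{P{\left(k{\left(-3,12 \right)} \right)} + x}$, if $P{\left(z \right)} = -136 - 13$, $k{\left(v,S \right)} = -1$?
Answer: $\frac{1}{65393} \approx 1.5292 \cdot 10^{-5}$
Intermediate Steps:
$x = 65542$ ($x = 6 + 256^{2} = 6 + 65536 = 65542$)
$P{\left(z \right)} = -149$ ($P{\left(z \right)} = -136 - 13 = -149$)
$\frac{1}{P{\left(k{\left(-3,12 \right)} \right)} + x} = \frac{1}{-149 + 65542} = \frac{1}{65393}$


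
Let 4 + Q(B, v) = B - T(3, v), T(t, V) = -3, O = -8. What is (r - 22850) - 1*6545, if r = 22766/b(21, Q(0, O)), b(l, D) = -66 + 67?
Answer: -6629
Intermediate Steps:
Q(B, v) = -1 + B (Q(B, v) = -4 + (B - 1*(-3)) = -4 + (B + 3) = -4 + (3 + B) = -1 + B)
b(l, D) = 1
r = 22766 (r = 22766/1 = 22766*1 = 22766)
(r - 22850) - 1*6545 = (22766 - 22850) - 1*6545 = -84 - 6545 = -6629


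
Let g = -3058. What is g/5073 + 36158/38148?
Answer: 11128825/32254134 ≈ 0.34504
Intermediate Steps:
g/5073 + 36158/38148 = -3058/5073 + 36158/38148 = -3058*1/5073 + 36158*(1/38148) = -3058/5073 + 18079/19074 = 11128825/32254134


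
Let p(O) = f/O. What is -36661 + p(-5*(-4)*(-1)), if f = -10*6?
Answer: -36658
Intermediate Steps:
f = -60
p(O) = -60/O
-36661 + p(-5*(-4)*(-1)) = -36661 - 60/(-5*(-4)*(-1)) = -36661 - 60/(20*(-1)) = -36661 - 60/(-20) = -36661 - 60*(-1/20) = -36661 + 3 = -36658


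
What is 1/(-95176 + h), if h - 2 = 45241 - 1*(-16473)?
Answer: -1/33460 ≈ -2.9886e-5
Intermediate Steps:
h = 61716 (h = 2 + (45241 - 1*(-16473)) = 2 + (45241 + 16473) = 2 + 61714 = 61716)
1/(-95176 + h) = 1/(-95176 + 61716) = 1/(-33460) = -1/33460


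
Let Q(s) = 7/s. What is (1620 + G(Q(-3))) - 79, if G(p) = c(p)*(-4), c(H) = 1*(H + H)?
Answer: 4679/3 ≈ 1559.7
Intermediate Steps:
c(H) = 2*H (c(H) = 1*(2*H) = 2*H)
G(p) = -8*p (G(p) = (2*p)*(-4) = -8*p)
(1620 + G(Q(-3))) - 79 = (1620 - 56/(-3)) - 79 = (1620 - 56*(-1)/3) - 79 = (1620 - 8*(-7/3)) - 79 = (1620 + 56/3) - 79 = 4916/3 - 79 = 4679/3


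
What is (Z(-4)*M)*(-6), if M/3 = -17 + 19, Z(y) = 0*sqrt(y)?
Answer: 0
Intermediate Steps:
Z(y) = 0
M = 6 (M = 3*(-17 + 19) = 3*2 = 6)
(Z(-4)*M)*(-6) = (0*6)*(-6) = 0*(-6) = 0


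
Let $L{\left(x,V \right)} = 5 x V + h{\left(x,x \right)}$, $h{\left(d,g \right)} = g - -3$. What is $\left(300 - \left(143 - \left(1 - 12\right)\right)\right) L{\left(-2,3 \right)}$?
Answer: $-4234$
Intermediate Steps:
$h{\left(d,g \right)} = 3 + g$ ($h{\left(d,g \right)} = g + 3 = 3 + g$)
$L{\left(x,V \right)} = 3 + x + 5 V x$ ($L{\left(x,V \right)} = 5 x V + \left(3 + x\right) = 5 V x + \left(3 + x\right) = 3 + x + 5 V x$)
$\left(300 - \left(143 - \left(1 - 12\right)\right)\right) L{\left(-2,3 \right)} = \left(300 - \left(143 - \left(1 - 12\right)\right)\right) \left(3 - 2 + 5 \cdot 3 \left(-2\right)\right) = \left(300 - \left(143 - \left(1 - 12\right)\right)\right) \left(3 - 2 - 30\right) = \left(300 - \left(143 - -11\right)\right) \left(-29\right) = \left(300 - \left(143 + 11\right)\right) \left(-29\right) = \left(300 - 154\right) \left(-29\right) = 146 \left(-29\right) = -4234$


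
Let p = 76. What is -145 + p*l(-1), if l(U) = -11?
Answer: -981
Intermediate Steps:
-145 + p*l(-1) = -145 + 76*(-11) = -145 - 836 = -981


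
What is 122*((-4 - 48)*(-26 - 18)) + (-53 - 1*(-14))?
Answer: 279097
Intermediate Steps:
122*((-4 - 48)*(-26 - 18)) + (-53 - 1*(-14)) = 122*(-52*(-44)) + (-53 + 14) = 122*2288 - 39 = 279136 - 39 = 279097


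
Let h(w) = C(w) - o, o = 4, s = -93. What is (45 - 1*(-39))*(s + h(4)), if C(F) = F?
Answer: -7812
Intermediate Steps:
h(w) = -4 + w (h(w) = w - 1*4 = w - 4 = -4 + w)
(45 - 1*(-39))*(s + h(4)) = (45 - 1*(-39))*(-93 + (-4 + 4)) = (45 + 39)*(-93 + 0) = 84*(-93) = -7812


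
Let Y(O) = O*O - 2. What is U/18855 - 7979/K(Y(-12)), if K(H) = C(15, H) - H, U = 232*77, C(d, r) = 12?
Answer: 30553273/490230 ≈ 62.324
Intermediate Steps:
Y(O) = -2 + O² (Y(O) = O² - 2 = -2 + O²)
U = 17864
K(H) = 12 - H
U/18855 - 7979/K(Y(-12)) = 17864/18855 - 7979/(12 - (-2 + (-12)²)) = 17864*(1/18855) - 7979/(12 - (-2 + 144)) = 17864/18855 - 7979/(12 - 1*142) = 17864/18855 - 7979/(12 - 142) = 17864/18855 - 7979/(-130) = 17864/18855 - 7979*(-1/130) = 17864/18855 + 7979/130 = 30553273/490230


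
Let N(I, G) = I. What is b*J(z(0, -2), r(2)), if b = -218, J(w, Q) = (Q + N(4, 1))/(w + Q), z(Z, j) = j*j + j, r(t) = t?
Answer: -327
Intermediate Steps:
z(Z, j) = j + j² (z(Z, j) = j² + j = j + j²)
J(w, Q) = (4 + Q)/(Q + w) (J(w, Q) = (Q + 4)/(w + Q) = (4 + Q)/(Q + w))
b*J(z(0, -2), r(2)) = -218*(4 + 2)/(2 - 2*(1 - 2)) = -218*6/(2 - 2*(-1)) = -218*6/(2 + 2) = -218*6/4 = -109*6/2 = -218*3/2 = -327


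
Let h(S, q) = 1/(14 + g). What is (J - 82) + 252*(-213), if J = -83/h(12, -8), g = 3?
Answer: -55169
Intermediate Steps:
h(S, q) = 1/17 (h(S, q) = 1/(14 + 3) = 1/17)
J = -1411 (J = -83/1/17 = -83*17 = -1411)
(J - 82) + 252*(-213) = (-1411 - 82) + 252*(-213) = -1493 - 53676 = -55169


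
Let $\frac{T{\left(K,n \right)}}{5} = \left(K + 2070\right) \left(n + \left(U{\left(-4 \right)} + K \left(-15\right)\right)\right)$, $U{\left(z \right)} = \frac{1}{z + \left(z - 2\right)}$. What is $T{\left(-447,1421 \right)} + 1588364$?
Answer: $\frac{135060085}{2} \approx 6.753 \cdot 10^{7}$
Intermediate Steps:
$U{\left(z \right)} = \frac{1}{-2 + 2 z}$ ($U{\left(z \right)} = \frac{1}{z + \left(-2 + z\right)} = \frac{1}{-2 + 2 z}$)
$T{\left(K,n \right)} = 5 \left(2070 + K\right) \left(- \frac{1}{10} + n - 15 K\right)$ ($T{\left(K,n \right)} = 5 \left(K + 2070\right) \left(n + \left(\frac{1}{2 \left(-1 - 4\right)} + K \left(-15\right)\right)\right) = 5 \left(2070 + K\right) \left(n - \left(\frac{1}{10} + 15 K\right)\right) = 5 \left(2070 + K\right) \left(- \frac{1}{10} + n - 15 K\right)$)
$T{\left(-447,1421 \right)} + 1588364 = \left(-1035 - 75 \left(-447\right)^{2} + 10350 \cdot 1421 - - \frac{138793947}{2} + 5 \left(-447\right) 1421\right) + 1588364 = \left(-1035 - 14985675 + 14707350 + \frac{138793947}{2} - 3175935\right) + 1588364 = \frac{131883357}{2} + 1588364 = \frac{135060085}{2}$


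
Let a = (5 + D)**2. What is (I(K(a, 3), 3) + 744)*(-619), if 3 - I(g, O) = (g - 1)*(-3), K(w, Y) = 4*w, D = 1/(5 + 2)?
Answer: -32192952/49 ≈ -6.5700e+5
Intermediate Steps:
D = 1/7 ≈ 0.14286
a = 1296/49 (a = (5 + 1/7)**2 = (36/7)**2 = 1296/49 ≈ 26.449)
I(g, O) = 3*g (I(g, O) = 3 - (g - 1)*(-3) = 3 - (-1 + g)*(-3) = 3 - (3 - 3*g) = 3 + (-3 + 3*g) = 3*g)
(I(K(a, 3), 3) + 744)*(-619) = (3*(4*(1296/49)) + 744)*(-619) = (3*(5184/49) + 744)*(-619) = (15552/49 + 744)*(-619) = (52008/49)*(-619) = -32192952/49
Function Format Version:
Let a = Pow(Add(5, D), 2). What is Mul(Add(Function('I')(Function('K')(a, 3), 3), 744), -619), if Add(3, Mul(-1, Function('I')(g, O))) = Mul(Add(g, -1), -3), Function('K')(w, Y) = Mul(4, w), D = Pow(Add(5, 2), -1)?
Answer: Rational(-32192952, 49) ≈ -6.5700e+5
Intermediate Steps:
D = Rational(1, 7) (D = Pow(7, -1) = Rational(1, 7) ≈ 0.14286)
a = Rational(1296, 49) (a = Pow(Add(5, Rational(1, 7)), 2) = Pow(Rational(36, 7), 2) = Rational(1296, 49) ≈ 26.449)
Function('I')(g, O) = Mul(3, g) (Function('I')(g, O) = Add(3, Mul(-1, Mul(Add(g, -1), -3))) = Add(3, Mul(-1, Mul(Add(-1, g), -3))) = Add(3, Mul(-1, Add(3, Mul(-3, g)))) = Add(3, Add(-3, Mul(3, g))) = Mul(3, g))
Mul(Add(Function('I')(Function('K')(a, 3), 3), 744), -619) = Mul(Add(Mul(3, Mul(4, Rational(1296, 49))), 744), -619) = Mul(Add(Mul(3, Rational(5184, 49)), 744), -619) = Mul(Add(Rational(15552, 49), 744), -619) = Mul(Rational(52008, 49), -619) = Rational(-32192952, 49)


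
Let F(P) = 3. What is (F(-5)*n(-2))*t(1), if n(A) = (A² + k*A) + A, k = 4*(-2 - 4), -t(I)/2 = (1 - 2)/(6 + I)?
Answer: 300/7 ≈ 42.857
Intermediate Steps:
t(I) = 2/(6 + I) (t(I) = -2*(1 - 2)/(6 + I) = -(-2)/(6 + I) = 2/(6 + I))
k = -24 (k = 4*(-6) = -24)
n(A) = A² - 23*A (n(A) = (A² - 24*A) + A = A² - 23*A)
(F(-5)*n(-2))*t(1) = (3*(-2*(-23 - 2)))*(2/(6 + 1)) = (3*(-2*(-25)))*(2/7) = (3*50)*(2*(⅐)) = 150*(2/7) = 300/7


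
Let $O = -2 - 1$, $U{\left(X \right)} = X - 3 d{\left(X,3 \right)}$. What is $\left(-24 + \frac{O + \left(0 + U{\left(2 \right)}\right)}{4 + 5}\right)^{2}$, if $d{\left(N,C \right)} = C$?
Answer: $\frac{51076}{81} \approx 630.57$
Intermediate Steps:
$U{\left(X \right)} = -9 + X$ ($U{\left(X \right)} = X - 9 = -9 + X$)
$O = -3$
$\left(-24 + \frac{O + \left(0 + U{\left(2 \right)}\right)}{4 + 5}\right)^{2} = \left(-24 + \frac{-3 + \left(0 + \left(-9 + 2\right)\right)}{4 + 5}\right)^{2} = \left(-24 + \frac{-3 + \left(0 - 7\right)}{9}\right)^{2} = \left(-24 + \left(-3 - 7\right) \frac{1}{9}\right)^{2} = \left(-24 - \frac{10}{9}\right)^{2} = \left(- \frac{226}{9}\right)^{2} = \frac{51076}{81}$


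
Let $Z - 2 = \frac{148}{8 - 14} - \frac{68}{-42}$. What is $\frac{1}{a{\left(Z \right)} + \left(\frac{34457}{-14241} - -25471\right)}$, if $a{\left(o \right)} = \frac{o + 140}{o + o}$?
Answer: $\frac{6294522}{160294752859} \approx 3.9268 \cdot 10^{-5}$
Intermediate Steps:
$Z = - \frac{442}{21}$ ($Z = 2 + \left(\frac{148}{8 - 14} - \frac{68}{-42}\right) = 2 + \left(\frac{148}{8 - 14} - - \frac{34}{21}\right) = 2 + \left(\frac{148}{-6} + \frac{34}{21}\right) = 2 + \left(148 \left(- \frac{1}{6}\right) + \frac{34}{21}\right) = 2 + \left(- \frac{74}{3} + \frac{34}{21}\right) = 2 - \frac{484}{21} = - \frac{442}{21} \approx -21.048$)
$a{\left(o \right)} = \frac{140 + o}{2 o}$
$\frac{1}{a{\left(Z \right)} + \left(\frac{34457}{-14241} - -25471\right)} = \frac{1}{\frac{140 - \frac{442}{21}}{2 \left(- \frac{442}{21}\right)} + \left(\frac{34457}{-14241} - -25471\right)} = \frac{1}{\frac{1}{2} \left(- \frac{21}{442}\right) \frac{2498}{21} + \left(34457 \left(- \frac{1}{14241}\right) + 25471\right)} = \frac{1}{- \frac{1249}{442} + \left(- \frac{34457}{14241} + 25471\right)} = \frac{1}{- \frac{1249}{442} + \frac{362698054}{14241}} = \frac{1}{\frac{160294752859}{6294522}} = \frac{6294522}{160294752859}$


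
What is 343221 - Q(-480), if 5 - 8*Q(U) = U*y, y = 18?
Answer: 2737123/8 ≈ 3.4214e+5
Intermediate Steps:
Q(U) = 5/8 - 9*U/4 (Q(U) = 5/8 - U*18/8 = 5/8 - 9*U/4)
343221 - Q(-480) = 343221 - (5/8 - 9/4*(-480)) = 343221 - (5/8 + 1080) = 343221 - 1*8645/8 = 343221 - 8645/8 = 2737123/8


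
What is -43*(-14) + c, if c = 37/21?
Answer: 12679/21 ≈ 603.76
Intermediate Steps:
c = 37/21 (c = 37*(1/21) = 37/21 ≈ 1.7619)
-43*(-14) + c = -43*(-14) + 37/21 = 602 + 37/21 = 12679/21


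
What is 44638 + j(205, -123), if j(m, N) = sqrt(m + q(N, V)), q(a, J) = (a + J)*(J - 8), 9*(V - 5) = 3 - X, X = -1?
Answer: 44638 + sqrt(40939)/9 ≈ 44661.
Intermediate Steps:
V = 49/9 (V = 5 + (3 - 1*(-1))/9 = 5 + (3 + 1)/9 = 5 + (1/9)*4 = 5 + 4/9 = 49/9 ≈ 5.4444)
q(a, J) = (-8 + J)*(J + a) (q(a, J) = (J + a)*(-8 + J) = (-8 + J)*(J + a))
j(m, N) = sqrt(-1127/81 + m - 23*N/9) (j(m, N) = sqrt(m + ((49/9)**2 - 8*49/9 - 8*N + 49*N/9)) = sqrt(m + (2401/81 - 392/9 - 8*N + 49*N/9)) = sqrt(m + (-1127/81 - 23*N/9)) = sqrt(-1127/81 + m - 23*N/9))
44638 + j(205, -123) = 44638 + sqrt(-1127 - 207*(-123) + 81*205)/9 = 44638 + sqrt(-1127 + 25461 + 16605)/9 = 44638 + sqrt(40939)/9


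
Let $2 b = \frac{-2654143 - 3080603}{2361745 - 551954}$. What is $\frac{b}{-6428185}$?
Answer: $\frac{2867373}{11633671359335} \approx 2.4647 \cdot 10^{-7}$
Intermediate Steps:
$b = - \frac{2867373}{1809791}$ ($b = \frac{\left(-2654143 - 3080603\right) \frac{1}{2361745 - 551954}}{2} = \frac{\left(-5734746\right) \frac{1}{1809791}}{2} = \frac{1}{2} \left(- \frac{5734746}{1809791}\right) = - \frac{2867373}{1809791} \approx -1.5844$)
$\frac{b}{-6428185} = - \frac{2867373}{1809791 \left(-6428185\right)} = \left(- \frac{2867373}{1809791}\right) \left(- \frac{1}{6428185}\right) = \frac{2867373}{11633671359335}$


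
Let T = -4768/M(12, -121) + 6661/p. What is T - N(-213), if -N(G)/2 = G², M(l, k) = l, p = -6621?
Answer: 199379631/2207 ≈ 90340.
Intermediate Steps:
N(G) = -2*G²
T = -879135/2207 (T = -4768/12 + 6661/(-6621) = -4768*1/12 + 6661*(-1/6621) = -1192/3 - 6661/6621 = -879135/2207 ≈ -398.34)
T - N(-213) = -879135/2207 - (-2)*(-213)² = -879135/2207 - (-2)*45369 = -879135/2207 - 1*(-90738) = -879135/2207 + 90738 = 199379631/2207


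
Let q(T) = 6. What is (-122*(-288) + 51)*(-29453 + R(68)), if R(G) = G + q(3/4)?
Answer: -1033758873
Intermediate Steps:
R(G) = 6 + G (R(G) = G + 6 = 6 + G)
(-122*(-288) + 51)*(-29453 + R(68)) = (-122*(-288) + 51)*(-29453 + (6 + 68)) = (35136 + 51)*(-29453 + 74) = 35187*(-29379) = -1033758873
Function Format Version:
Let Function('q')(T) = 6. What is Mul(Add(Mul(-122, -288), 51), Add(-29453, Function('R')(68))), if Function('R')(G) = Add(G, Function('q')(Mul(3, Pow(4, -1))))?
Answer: -1033758873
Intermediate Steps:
Function('R')(G) = Add(6, G) (Function('R')(G) = Add(G, 6) = Add(6, G))
Mul(Add(Mul(-122, -288), 51), Add(-29453, Function('R')(68))) = Mul(Add(Mul(-122, -288), 51), Add(-29453, Add(6, 68))) = Mul(Add(35136, 51), Add(-29453, 74)) = Mul(35187, -29379) = -1033758873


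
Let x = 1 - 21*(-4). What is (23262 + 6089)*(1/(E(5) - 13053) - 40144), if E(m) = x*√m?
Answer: -200711442488570699/170344684 - 2494835*√5/170344684 ≈ -1.1783e+9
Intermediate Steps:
x = 85 (x = 1 - 7*(-12) = 1 + 84 = 85)
E(m) = 85*√m
(23262 + 6089)*(1/(E(5) - 13053) - 40144) = (23262 + 6089)*(1/(85*√5 - 13053) - 40144) = 29351*(1/(-13053 + 85*√5) - 40144) = 29351*(-40144 + 1/(-13053 + 85*√5)) = -1178266544 + 29351/(-13053 + 85*√5)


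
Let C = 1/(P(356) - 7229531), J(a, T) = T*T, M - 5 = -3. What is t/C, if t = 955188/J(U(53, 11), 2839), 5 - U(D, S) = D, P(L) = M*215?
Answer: -6905150525988/8059921 ≈ -8.5673e+5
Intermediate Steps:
M = 2 (M = 5 - 3 = 2)
P(L) = 430 (P(L) = 2*215 = 430)
U(D, S) = 5 - D
J(a, T) = T²
t = 955188/8059921 (t = 955188/(2839²) = 955188/8059921 ≈ 0.11851)
C = -1/7229101 (C = 1/(430 - 7229531) = 1/(-7229101) = -1/7229101 ≈ -1.3833e-7)
t/C = 955188/(8059921*(-1/7229101)) = (955188/8059921)*(-7229101) = -6905150525988/8059921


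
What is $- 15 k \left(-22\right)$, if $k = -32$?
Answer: $-10560$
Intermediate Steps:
$- 15 k \left(-22\right) = \left(-15\right) \left(-32\right) \left(-22\right) = 480 \left(-22\right) = -10560$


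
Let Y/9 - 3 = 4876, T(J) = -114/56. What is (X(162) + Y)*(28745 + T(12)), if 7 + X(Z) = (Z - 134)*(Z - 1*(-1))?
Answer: 1393113993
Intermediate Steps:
T(J) = -57/28 (T(J) = -114*1/56 = -57/28)
Y = 43911 (Y = 27 + 9*4876 = 27 + 43884 = 43911)
X(Z) = -7 + (1 + Z)*(-134 + Z) (X(Z) = -7 + (Z - 134)*(Z - 1*(-1)) = -7 + (-134 + Z)*(Z + 1) = -7 + (-134 + Z)*(1 + Z) = -7 + (1 + Z)*(-134 + Z))
(X(162) + Y)*(28745 + T(12)) = ((-141 + 162² - 133*162) + 43911)*(28745 - 57/28) = ((-141 + 26244 - 21546) + 43911)*(804803/28) = (4557 + 43911)*(804803/28) = 48468*(804803/28) = 1393113993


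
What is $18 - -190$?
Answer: $208$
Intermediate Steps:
$18 - -190 = 18 + 190 = 208$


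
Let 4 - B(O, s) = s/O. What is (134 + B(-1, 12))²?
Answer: 22500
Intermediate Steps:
B(O, s) = 4 - s/O
(134 + B(-1, 12))² = (134 + (4 - 1*12/(-1)))² = (134 + (4 - 1*12*(-1)))² = (134 + (4 + 12))² = (134 + 16)² = 150² = 22500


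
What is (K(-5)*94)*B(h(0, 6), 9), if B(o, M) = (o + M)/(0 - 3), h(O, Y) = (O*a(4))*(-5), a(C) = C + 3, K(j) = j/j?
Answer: -282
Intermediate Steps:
K(j) = 1
a(C) = 3 + C
h(O, Y) = -35*O (h(O, Y) = (O*(3 + 4))*(-5) = (O*7)*(-5) = (7*O)*(-5) = -35*O)
B(o, M) = -M/3 - o/3 (B(o, M) = (M + o)/(-3) = (M + o)*(-⅓) = -M/3 - o/3)
(K(-5)*94)*B(h(0, 6), 9) = (1*94)*(-⅓*9 - (-35)*0/3) = 94*(-3 - ⅓*0) = 94*(-3 + 0) = 94*(-3) = -282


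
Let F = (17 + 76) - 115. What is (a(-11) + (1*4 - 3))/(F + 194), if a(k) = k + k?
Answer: -21/172 ≈ -0.12209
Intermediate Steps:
F = -22 (F = 93 - 115 = -22)
a(k) = 2*k
(a(-11) + (1*4 - 3))/(F + 194) = (2*(-11) + (1*4 - 3))/(-22 + 194) = (-22 + (4 - 3))/172 = (-22 + 1)*(1/172) = -21*1/172 = -21/172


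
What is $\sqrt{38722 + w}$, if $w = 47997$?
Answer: $\sqrt{86719} \approx 294.48$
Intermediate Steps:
$\sqrt{38722 + w} = \sqrt{38722 + 47997} = \sqrt{86719}$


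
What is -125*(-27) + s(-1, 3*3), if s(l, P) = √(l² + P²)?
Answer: 3375 + √82 ≈ 3384.1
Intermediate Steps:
s(l, P) = √(P² + l²)
-125*(-27) + s(-1, 3*3) = -125*(-27) + √((3*3)² + (-1)²) = 3375 + √(9² + 1) = 3375 + √(81 + 1) = 3375 + √82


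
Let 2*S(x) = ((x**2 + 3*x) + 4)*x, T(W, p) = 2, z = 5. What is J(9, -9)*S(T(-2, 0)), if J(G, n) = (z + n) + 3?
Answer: -14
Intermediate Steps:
J(G, n) = 8 + n (J(G, n) = (5 + n) + 3 = 8 + n)
S(x) = x*(4 + x**2 + 3*x)/2 (S(x) = (((x**2 + 3*x) + 4)*x)/2 = ((4 + x**2 + 3*x)*x)/2 = (x*(4 + x**2 + 3*x))/2 = x*(4 + x**2 + 3*x)/2)
J(9, -9)*S(T(-2, 0)) = (8 - 9)*((1/2)*2*(4 + 2**2 + 3*2)) = -2*(4 + 4 + 6)/2 = -2*14/2 = -1*14 = -14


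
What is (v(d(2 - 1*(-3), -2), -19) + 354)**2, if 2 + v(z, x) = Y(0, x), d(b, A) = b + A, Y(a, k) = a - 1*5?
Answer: 120409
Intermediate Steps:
Y(a, k) = -5 + a (Y(a, k) = a - 5 = -5 + a)
d(b, A) = A + b
v(z, x) = -7 (v(z, x) = -2 + (-5 + 0) = -2 - 5 = -7)
(v(d(2 - 1*(-3), -2), -19) + 354)**2 = (-7 + 354)**2 = 347**2 = 120409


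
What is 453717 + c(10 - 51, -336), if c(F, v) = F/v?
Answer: 152448953/336 ≈ 4.5372e+5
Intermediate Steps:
453717 + c(10 - 51, -336) = 453717 + (10 - 51)/(-336) = 453717 - 41*(-1/336) = 453717 + 41/336 = 152448953/336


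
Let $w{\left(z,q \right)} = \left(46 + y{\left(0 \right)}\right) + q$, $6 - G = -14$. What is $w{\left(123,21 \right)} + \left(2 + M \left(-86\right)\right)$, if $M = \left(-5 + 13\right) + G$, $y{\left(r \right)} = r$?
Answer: $-2339$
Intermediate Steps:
$G = 20$ ($G = 6 - -14 = 6 + 14 = 20$)
$M = 28$ ($M = \left(-5 + 13\right) + 20 = 8 + 20 = 28$)
$w{\left(z,q \right)} = 46 + q$ ($w{\left(z,q \right)} = \left(46 + 0\right) + q = 46 + q$)
$w{\left(123,21 \right)} + \left(2 + M \left(-86\right)\right) = \left(46 + 21\right) + \left(2 + 28 \left(-86\right)\right) = 67 + \left(2 - 2408\right) = 67 - 2406 = -2339$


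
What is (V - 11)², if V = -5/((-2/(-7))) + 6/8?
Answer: 12321/16 ≈ 770.06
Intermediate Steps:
V = -67/4 (V = -5/((-2*(-⅐))) + 6*(⅛) = -5/2/7 + ¾ = -5*7/2 + ¾ = -35/2 + ¾ = -67/4 ≈ -16.750)
(V - 11)² = (-67/4 - 11)² = (-111/4)² = 12321/16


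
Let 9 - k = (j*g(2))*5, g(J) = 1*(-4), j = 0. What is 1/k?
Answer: 1/9 ≈ 0.11111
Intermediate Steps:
g(J) = -4
k = 9 (k = 9 - 0*(-4)*5 = 9 - 0*5 = 9 - 1*0 = 9 + 0 = 9)
1/k = 1/9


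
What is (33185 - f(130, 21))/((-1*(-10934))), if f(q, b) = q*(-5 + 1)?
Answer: 4815/1562 ≈ 3.0826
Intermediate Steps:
f(q, b) = -4*q (f(q, b) = q*(-4) = -4*q)
(33185 - f(130, 21))/((-1*(-10934))) = (33185 - (-4)*130)/((-1*(-10934))) = (33185 - 1*(-520))/10934 = (33185 + 520)*(1/10934) = 33705*(1/10934) = 4815/1562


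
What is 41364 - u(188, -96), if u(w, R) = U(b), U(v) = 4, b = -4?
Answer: 41360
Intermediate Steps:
u(w, R) = 4
41364 - u(188, -96) = 41364 - 1*4 = 41364 - 4 = 41360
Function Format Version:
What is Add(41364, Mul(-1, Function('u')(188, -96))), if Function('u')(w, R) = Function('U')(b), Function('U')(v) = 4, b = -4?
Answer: 41360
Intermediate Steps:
Function('u')(w, R) = 4
Add(41364, Mul(-1, Function('u')(188, -96))) = Add(41364, Mul(-1, 4)) = Add(41364, -4) = 41360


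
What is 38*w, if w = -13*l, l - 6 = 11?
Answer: -8398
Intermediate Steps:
l = 17 (l = 6 + 11 = 17)
w = -221 (w = -13*17 = -221)
38*w = 38*(-221) = -8398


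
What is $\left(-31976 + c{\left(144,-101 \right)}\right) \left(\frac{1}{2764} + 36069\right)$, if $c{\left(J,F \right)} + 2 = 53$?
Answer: $- \frac{3182753840225}{2764} \approx -1.1515 \cdot 10^{9}$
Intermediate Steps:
$c{\left(J,F \right)} = 51$ ($c{\left(J,F \right)} = -2 + 53 = 51$)
$\left(-31976 + c{\left(144,-101 \right)}\right) \left(\frac{1}{2764} + 36069\right) = \left(-31976 + 51\right) \left(\frac{1}{2764} + 36069\right) = - 31925 \left(\frac{1}{2764} + 36069\right) = \left(-31925\right) \frac{99694717}{2764} = - \frac{3182753840225}{2764}$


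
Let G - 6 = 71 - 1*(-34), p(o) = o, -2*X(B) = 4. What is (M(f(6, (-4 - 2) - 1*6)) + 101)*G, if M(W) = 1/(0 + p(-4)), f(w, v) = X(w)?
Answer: 44733/4 ≈ 11183.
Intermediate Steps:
X(B) = -2 (X(B) = -½*4 = -2)
f(w, v) = -2
G = 111 (G = 6 + (71 - 1*(-34)) = 6 + (71 + 34) = 6 + 105 = 111)
M(W) = -¼ (M(W) = 1/(0 - 4) = 1/(-4) = -¼)
(M(f(6, (-4 - 2) - 1*6)) + 101)*G = (-¼ + 101)*111 = (403/4)*111 = 44733/4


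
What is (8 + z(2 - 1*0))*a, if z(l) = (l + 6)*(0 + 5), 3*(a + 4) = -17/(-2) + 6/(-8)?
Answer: -68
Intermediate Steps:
a = -17/12 (a = -4 + (-17/(-2) + 6/(-8))/3 = -4 + (-17*(-1/2) + 6*(-1/8))/3 = -4 + (17/2 - 3/4)/3 = -4 + (1/3)*(31/4) = -4 + 31/12 = -17/12 ≈ -1.4167)
z(l) = 30 + 5*l (z(l) = (6 + l)*5 = 30 + 5*l)
(8 + z(2 - 1*0))*a = (8 + (30 + 5*(2 - 1*0)))*(-17/12) = (8 + (30 + 5*(2 + 0)))*(-17/12) = (8 + (30 + 5*2))*(-17/12) = (8 + (30 + 10))*(-17/12) = (8 + 40)*(-17/12) = 48*(-17/12) = -68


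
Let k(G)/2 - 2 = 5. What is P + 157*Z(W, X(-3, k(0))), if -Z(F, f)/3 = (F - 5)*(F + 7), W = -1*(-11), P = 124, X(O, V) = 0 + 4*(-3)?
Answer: -50744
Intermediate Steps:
k(G) = 14 (k(G) = 4 + 2*5 = 4 + 10 = 14)
X(O, V) = -12 (X(O, V) = 0 - 12 = -12)
W = 11
Z(F, f) = -3*(-5 + F)*(7 + F) (Z(F, f) = -3*(F - 5)*(F + 7) = -3*(-5 + F)*(7 + F))
P + 157*Z(W, X(-3, k(0))) = 124 + 157*(105 - 6*11 - 3*11**2) = 124 + 157*(105 - 66 - 3*121) = 124 + 157*(105 - 66 - 363) = 124 + 157*(-324) = 124 - 50868 = -50744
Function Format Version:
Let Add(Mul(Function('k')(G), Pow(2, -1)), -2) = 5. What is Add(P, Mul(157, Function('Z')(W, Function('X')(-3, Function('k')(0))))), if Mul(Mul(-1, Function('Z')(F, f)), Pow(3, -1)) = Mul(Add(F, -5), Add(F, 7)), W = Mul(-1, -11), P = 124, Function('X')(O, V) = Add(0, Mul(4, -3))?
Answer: -50744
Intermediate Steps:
Function('k')(G) = 14 (Function('k')(G) = Add(4, Mul(2, 5)) = Add(4, 10) = 14)
Function('X')(O, V) = -12 (Function('X')(O, V) = Add(0, -12) = -12)
W = 11
Function('Z')(F, f) = Mul(-3, Add(-5, F), Add(7, F)) (Function('Z')(F, f) = Mul(-3, Mul(Add(F, -5), Add(F, 7))) = Mul(-3, Mul(Add(-5, F), Add(7, F))) = Mul(-3, Add(-5, F), Add(7, F)))
Add(P, Mul(157, Function('Z')(W, Function('X')(-3, Function('k')(0))))) = Add(124, Mul(157, Add(105, Mul(-6, 11), Mul(-3, Pow(11, 2))))) = Add(124, Mul(157, Add(105, -66, Mul(-3, 121)))) = Add(124, Mul(157, Add(105, -66, -363))) = Add(124, Mul(157, -324)) = Add(124, -50868) = -50744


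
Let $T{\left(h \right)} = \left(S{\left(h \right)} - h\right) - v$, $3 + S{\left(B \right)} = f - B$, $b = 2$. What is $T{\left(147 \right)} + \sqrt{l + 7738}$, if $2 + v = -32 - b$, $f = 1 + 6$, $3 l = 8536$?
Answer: $-254 + \frac{5 \sqrt{3810}}{3} \approx -151.12$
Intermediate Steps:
$l = \frac{8536}{3}$ ($l = \frac{1}{3} \cdot 8536 = \frac{8536}{3} \approx 2845.3$)
$f = 7$
$S{\left(B \right)} = 4 - B$ ($S{\left(B \right)} = -3 - \left(-7 + B\right) = 4 - B$)
$v = -36$ ($v = -2 - 34 = -36$)
$T{\left(h \right)} = 40 - 2 h$ ($T{\left(h \right)} = \left(\left(4 - h\right) - h\right) - -36 = \left(4 - 2 h\right) + 36 = 40 - 2 h$)
$T{\left(147 \right)} + \sqrt{l + 7738} = \left(40 - 294\right) + \sqrt{\frac{8536}{3} + 7738} = \left(40 - 294\right) + \sqrt{\frac{31750}{3}} = -254 + \frac{5 \sqrt{3810}}{3}$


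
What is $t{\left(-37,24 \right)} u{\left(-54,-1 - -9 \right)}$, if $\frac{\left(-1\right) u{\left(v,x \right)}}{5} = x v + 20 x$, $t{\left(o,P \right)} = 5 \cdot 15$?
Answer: $102000$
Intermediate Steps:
$t{\left(o,P \right)} = 75$
$u{\left(v,x \right)} = - 100 x - 5 v x$ ($u{\left(v,x \right)} = - 5 \left(x v + 20 x\right) = - 5 \left(v x + 20 x\right) = - 5 \left(20 x + v x\right) = - 100 x - 5 v x$)
$t{\left(-37,24 \right)} u{\left(-54,-1 - -9 \right)} = 75 \left(- 5 \left(-1 - -9\right) \left(20 - 54\right)\right) = 75 \left(\left(-5\right) \left(-1 + 9\right) \left(-34\right)\right) = 75 \left(\left(-5\right) 8 \left(-34\right)\right) = 75 \cdot 1360 = 102000$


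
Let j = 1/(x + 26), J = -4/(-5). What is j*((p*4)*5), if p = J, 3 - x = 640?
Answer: -16/611 ≈ -0.026187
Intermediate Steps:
J = ⅘ (J = -4*(-⅕) = ⅘ ≈ 0.80000)
x = -637 (x = 3 - 1*640 = 3 - 640 = -637)
j = -1/611 (j = 1/(-637 + 26) = 1/(-611) = -1/611 ≈ -0.0016367)
p = ⅘ ≈ 0.80000
j*((p*4)*5) = -(⅘)*4*5/611 = -16*5/3055 = -1/611*16 = -16/611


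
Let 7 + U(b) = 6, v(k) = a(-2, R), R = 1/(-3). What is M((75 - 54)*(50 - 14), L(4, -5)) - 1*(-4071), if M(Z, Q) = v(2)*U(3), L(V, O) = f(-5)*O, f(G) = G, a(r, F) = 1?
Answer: 4070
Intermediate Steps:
R = -⅓ ≈ -0.33333
v(k) = 1
L(V, O) = -5*O
U(b) = -1 (U(b) = -7 + 6 = -1)
M(Z, Q) = -1 (M(Z, Q) = 1*(-1) = -1)
M((75 - 54)*(50 - 14), L(4, -5)) - 1*(-4071) = -1 - 1*(-4071) = -1 + 4071 = 4070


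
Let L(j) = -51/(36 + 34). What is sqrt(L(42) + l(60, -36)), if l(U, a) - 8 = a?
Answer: I*sqrt(140770)/70 ≈ 5.3599*I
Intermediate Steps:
l(U, a) = 8 + a
L(j) = -51/70
sqrt(L(42) + l(60, -36)) = sqrt(-51/70 + (8 - 36)) = sqrt(-51/70 - 28) = sqrt(-2011/70) = I*sqrt(140770)/70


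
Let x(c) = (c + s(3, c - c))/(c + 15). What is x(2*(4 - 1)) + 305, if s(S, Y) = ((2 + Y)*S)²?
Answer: 307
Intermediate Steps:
s(S, Y) = S²*(2 + Y)² (s(S, Y) = (S*(2 + Y))² = S²*(2 + Y)²)
x(c) = (36 + c)/(15 + c) (x(c) = (c + 3²*(2 + (c - c))²)/(c + 15) = (c + 9*(2 + 0)²)/(15 + c) = (c + 9*2²)/(15 + c) = (c + 9*4)/(15 + c) = (c + 36)/(15 + c) = (36 + c)/(15 + c))
x(2*(4 - 1)) + 305 = (36 + 2*(4 - 1))/(15 + 2*(4 - 1)) + 305 = (36 + 2*3)/(15 + 2*3) + 305 = (36 + 6)/(15 + 6) + 305 = 42/21 + 305 = (1/21)*42 + 305 = 2 + 305 = 307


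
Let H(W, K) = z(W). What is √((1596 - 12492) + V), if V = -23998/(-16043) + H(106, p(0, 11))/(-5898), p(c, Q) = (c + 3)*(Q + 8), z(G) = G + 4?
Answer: I*√24385346107931775345/47310807 ≈ 104.38*I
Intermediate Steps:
z(G) = 4 + G
p(c, Q) = (3 + c)*(8 + Q)
H(W, K) = 4 + W
V = 69887737/47310807 (V = -23998/(-16043) + (4 + 106)/(-5898) = -23998*(-1/16043) + 110*(-1/5898) = 23998/16043 - 55/2949 = 69887737/47310807 ≈ 1.4772)
√((1596 - 12492) + V) = √((1596 - 12492) + 69887737/47310807) = √(-10896 + 69887737/47310807) = √(-515428665335/47310807) = I*√24385346107931775345/47310807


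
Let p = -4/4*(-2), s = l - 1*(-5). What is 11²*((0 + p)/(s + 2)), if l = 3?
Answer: 121/5 ≈ 24.200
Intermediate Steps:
s = 8 (s = 3 - 1*(-5) = 3 + 5 = 8)
p = 2 (p = -4*¼*(-2) = -1*(-2) = 2)
11²*((0 + p)/(s + 2)) = 11²*((0 + 2)/(8 + 2)) = 121*(2/10) = 121*(2*(⅒)) = 121*(⅕) = 121/5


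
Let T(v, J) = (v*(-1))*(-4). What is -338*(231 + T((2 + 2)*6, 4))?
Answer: -110526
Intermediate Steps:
T(v, J) = 4*v (T(v, J) = -v*(-4) = 4*v)
-338*(231 + T((2 + 2)*6, 4)) = -338*(231 + 4*((2 + 2)*6)) = -338*(231 + 4*(4*6)) = -338*(231 + 4*24) = -338*(231 + 96) = -338*327 = -110526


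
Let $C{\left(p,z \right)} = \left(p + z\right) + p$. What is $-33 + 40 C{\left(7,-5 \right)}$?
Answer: $327$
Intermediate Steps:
$C{\left(p,z \right)} = z + 2 p$
$-33 + 40 C{\left(7,-5 \right)} = -33 + 40 \left(-5 + 2 \cdot 7\right) = -33 + 40 \left(-5 + 14\right) = -33 + 40 \cdot 9 = -33 + 360 = 327$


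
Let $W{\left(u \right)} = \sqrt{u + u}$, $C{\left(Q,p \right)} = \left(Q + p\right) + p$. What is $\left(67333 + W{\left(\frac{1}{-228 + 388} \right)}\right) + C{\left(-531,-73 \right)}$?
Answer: $66656 + \frac{\sqrt{5}}{20} \approx 66656.0$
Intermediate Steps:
$C{\left(Q,p \right)} = Q + 2 p$
$W{\left(u \right)} = \sqrt{2} \sqrt{u}$ ($W{\left(u \right)} = \sqrt{2 u} = \sqrt{2} \sqrt{u}$)
$\left(67333 + W{\left(\frac{1}{-228 + 388} \right)}\right) + C{\left(-531,-73 \right)} = \left(67333 + \sqrt{2} \sqrt{\frac{1}{-228 + 388}}\right) + \left(-531 + 2 \left(-73\right)\right) = \left(67333 + \sqrt{2} \sqrt{\frac{1}{160}}\right) - 677 = \left(67333 + \frac{\sqrt{2}}{4 \sqrt{10}}\right) - 677 = \left(67333 + \sqrt{2} \frac{\sqrt{10}}{40}\right) - 677 = \left(67333 + \frac{\sqrt{5}}{20}\right) - 677 = 66656 + \frac{\sqrt{5}}{20}$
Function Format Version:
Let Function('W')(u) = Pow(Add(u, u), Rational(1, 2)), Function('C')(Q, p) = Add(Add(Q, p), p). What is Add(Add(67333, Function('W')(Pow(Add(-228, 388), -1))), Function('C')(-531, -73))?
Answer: Add(66656, Mul(Rational(1, 20), Pow(5, Rational(1, 2)))) ≈ 66656.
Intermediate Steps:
Function('C')(Q, p) = Add(Q, Mul(2, p))
Function('W')(u) = Mul(Pow(2, Rational(1, 2)), Pow(u, Rational(1, 2))) (Function('W')(u) = Pow(Mul(2, u), Rational(1, 2)) = Mul(Pow(2, Rational(1, 2)), Pow(u, Rational(1, 2))))
Add(Add(67333, Function('W')(Pow(Add(-228, 388), -1))), Function('C')(-531, -73)) = Add(Add(67333, Mul(Pow(2, Rational(1, 2)), Pow(Pow(Add(-228, 388), -1), Rational(1, 2)))), Add(-531, Mul(2, -73))) = Add(Add(67333, Mul(Pow(2, Rational(1, 2)), Pow(Pow(160, -1), Rational(1, 2)))), Add(-531, -146)) = Add(Add(67333, Mul(Pow(2, Rational(1, 2)), Pow(Rational(1, 160), Rational(1, 2)))), -677) = Add(Add(67333, Mul(Pow(2, Rational(1, 2)), Mul(Rational(1, 40), Pow(10, Rational(1, 2))))), -677) = Add(Add(67333, Mul(Rational(1, 20), Pow(5, Rational(1, 2)))), -677) = Add(66656, Mul(Rational(1, 20), Pow(5, Rational(1, 2))))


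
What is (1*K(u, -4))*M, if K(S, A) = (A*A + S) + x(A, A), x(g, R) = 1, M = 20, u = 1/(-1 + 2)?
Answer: 360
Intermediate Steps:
u = 1 (u = 1/1 = 1)
K(S, A) = 1 + S + A² (K(S, A) = (A*A + S) + 1 = (A² + S) + 1 = (S + A²) + 1 = 1 + S + A²)
(1*K(u, -4))*M = (1*(1 + 1 + (-4)²))*20 = (1*(1 + 1 + 16))*20 = (1*18)*20 = 18*20 = 360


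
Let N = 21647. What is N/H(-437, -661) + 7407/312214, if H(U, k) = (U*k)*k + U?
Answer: 351874102885/14903138309899 ≈ 0.023611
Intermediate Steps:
H(U, k) = U + U*k**2 (H(U, k) = U*k**2 + U = U + U*k**2)
N/H(-437, -661) + 7407/312214 = 21647/((-437*(1 + (-661)**2))) + 7407/312214 = 21647/((-437*(1 + 436921))) + 7407*(1/312214) = 21647/((-437*436922)) + 7407/312214 = 21647/(-190934914) + 7407/312214 = 21647*(-1/190934914) + 7407/312214 = -21647/190934914 + 7407/312214 = 351874102885/14903138309899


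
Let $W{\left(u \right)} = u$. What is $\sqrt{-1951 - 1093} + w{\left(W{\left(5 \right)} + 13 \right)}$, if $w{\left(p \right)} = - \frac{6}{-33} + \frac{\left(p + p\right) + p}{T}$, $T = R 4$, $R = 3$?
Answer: $\frac{103}{22} + 2 i \sqrt{761} \approx 4.6818 + 55.172 i$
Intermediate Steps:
$T = 12$ ($T = 3 \cdot 4 = 12$)
$w{\left(p \right)} = \frac{2}{11} + \frac{p}{4}$ ($w{\left(p \right)} = - \frac{6}{-33} + \frac{\left(p + p\right) + p}{12} = \left(-6\right) \left(- \frac{1}{33}\right) + \left(2 p + p\right) \frac{1}{12} = \frac{2}{11} + 3 p \frac{1}{12} = \frac{2}{11} + \frac{p}{4}$)
$\sqrt{-1951 - 1093} + w{\left(W{\left(5 \right)} + 13 \right)} = \sqrt{-1951 - 1093} + \left(\frac{2}{11} + \frac{5 + 13}{4}\right) = \sqrt{-3044} + \left(\frac{2}{11} + \frac{1}{4} \cdot 18\right) = 2 i \sqrt{761} + \left(\frac{2}{11} + \frac{9}{2}\right) = 2 i \sqrt{761} + \frac{103}{22} = \frac{103}{22} + 2 i \sqrt{761}$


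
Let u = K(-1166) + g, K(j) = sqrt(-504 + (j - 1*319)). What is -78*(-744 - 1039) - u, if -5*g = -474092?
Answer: 221278/5 - 3*I*sqrt(221) ≈ 44256.0 - 44.598*I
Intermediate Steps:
g = 474092/5 (g = -1/5*(-474092) = 474092/5 ≈ 94818.)
K(j) = sqrt(-823 + j) (K(j) = sqrt(-504 + (j - 319)) = sqrt(-504 + (-319 + j)) = sqrt(-823 + j))
u = 474092/5 + 3*I*sqrt(221) (u = sqrt(-823 - 1166) + 474092/5 = sqrt(-1989) + 474092/5 = 3*I*sqrt(221) + 474092/5 = 474092/5 + 3*I*sqrt(221) ≈ 94818.0 + 44.598*I)
-78*(-744 - 1039) - u = -78*(-744 - 1039) - (474092/5 + 3*I*sqrt(221)) = -78*(-1783) + (-474092/5 - 3*I*sqrt(221)) = 139074 + (-474092/5 - 3*I*sqrt(221)) = 221278/5 - 3*I*sqrt(221)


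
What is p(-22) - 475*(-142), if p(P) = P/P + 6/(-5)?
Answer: 337249/5 ≈ 67450.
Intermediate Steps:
p(P) = -1/5 (p(P) = 1 + 6*(-1/5) = 1 - 6/5 = -1/5)
p(-22) - 475*(-142) = -1/5 - 475*(-142) = -1/5 + 67450 = 337249/5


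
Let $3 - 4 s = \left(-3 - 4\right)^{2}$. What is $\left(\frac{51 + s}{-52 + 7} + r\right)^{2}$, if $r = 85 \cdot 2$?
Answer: $\frac{231678841}{8100} \approx 28602.0$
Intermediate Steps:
$s = - \frac{23}{2}$ ($s = \frac{3}{4} - \frac{\left(-3 - 4\right)^{2}}{4} = \frac{3}{4} - \frac{\left(-7\right)^{2}}{4} = \frac{3}{4} - \frac{49}{4} = - \frac{23}{2} \approx -11.5$)
$r = 170$
$\left(\frac{51 + s}{-52 + 7} + r\right)^{2} = \left(\frac{51 - \frac{23}{2}}{-52 + 7} + 170\right)^{2} = \left(\frac{79}{2 \left(-45\right)} + 170\right)^{2} = \left(\frac{79}{2} \left(- \frac{1}{45}\right) + 170\right)^{2} = \left(- \frac{79}{90} + 170\right)^{2} = \left(\frac{15221}{90}\right)^{2} = \frac{231678841}{8100}$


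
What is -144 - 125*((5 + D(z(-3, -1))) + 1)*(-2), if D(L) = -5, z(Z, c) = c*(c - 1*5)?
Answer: 106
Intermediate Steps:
z(Z, c) = c*(-5 + c) (z(Z, c) = c*(c - 5) = c*(-5 + c))
-144 - 125*((5 + D(z(-3, -1))) + 1)*(-2) = -144 - 125*((5 - 5) + 1)*(-2) = -144 - 125*(0 + 1)*(-2) = -144 - 125*(-2) = -144 + 250 = 106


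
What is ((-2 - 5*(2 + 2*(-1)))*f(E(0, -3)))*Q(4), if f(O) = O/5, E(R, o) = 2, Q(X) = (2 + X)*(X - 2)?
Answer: -48/5 ≈ -9.6000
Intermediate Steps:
Q(X) = (-2 + X)*(2 + X) (Q(X) = (2 + X)*(-2 + X) = (-2 + X)*(2 + X))
f(O) = O/5 (f(O) = O*(⅕) = O/5)
((-2 - 5*(2 + 2*(-1)))*f(E(0, -3)))*Q(4) = ((-2 - 5*(2 + 2*(-1)))*((⅕)*2))*(-4 + 4²) = ((-2 - 5*(2 - 2))*(⅖))*(-4 + 16) = ((-2 - 5*0)*(⅖))*12 = ((-2 + 0)*(⅖))*12 = -2*⅖*12 = -⅘*12 = -48/5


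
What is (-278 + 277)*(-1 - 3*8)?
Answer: 25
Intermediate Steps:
(-278 + 277)*(-1 - 3*8) = -(-1 - 24) = -1*(-25) = 25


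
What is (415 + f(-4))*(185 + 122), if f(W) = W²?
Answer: 132317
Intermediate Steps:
(415 + f(-4))*(185 + 122) = (415 + (-4)²)*(185 + 122) = (415 + 16)*307 = 431*307 = 132317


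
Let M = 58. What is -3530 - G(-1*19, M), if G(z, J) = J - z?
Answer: -3607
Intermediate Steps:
-3530 - G(-1*19, M) = -3530 - (58 - (-1)*19) = -3530 - (58 - 1*(-19)) = -3530 - (58 + 19) = -3530 - 1*77 = -3530 - 77 = -3607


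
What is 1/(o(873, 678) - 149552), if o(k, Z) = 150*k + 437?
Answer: -1/18165 ≈ -5.5051e-5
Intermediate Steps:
o(k, Z) = 437 + 150*k
1/(o(873, 678) - 149552) = 1/((437 + 150*873) - 149552) = 1/((437 + 130950) - 149552) = 1/(131387 - 149552) = 1/(-18165) = -1/18165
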